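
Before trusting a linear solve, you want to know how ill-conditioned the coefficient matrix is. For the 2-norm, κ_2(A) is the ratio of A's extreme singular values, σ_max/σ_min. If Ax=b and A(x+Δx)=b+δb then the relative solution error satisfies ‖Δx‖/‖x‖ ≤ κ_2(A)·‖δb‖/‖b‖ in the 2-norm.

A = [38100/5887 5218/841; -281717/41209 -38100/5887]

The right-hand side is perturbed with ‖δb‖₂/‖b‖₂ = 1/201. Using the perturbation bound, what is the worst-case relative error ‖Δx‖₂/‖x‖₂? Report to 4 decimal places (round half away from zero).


form AᵀA = [178945729/2019241 24345900/288463; 24345900/288463 3312436/41209] with trace 405773/2401 and determinant 676/2401
eigenvalues of AᵀA: λ = (tr ± √(tr²−4·det))/2 = 169, 4/2401
σ_max=√169=13, σ_min=√(4/2401)=(2/49) → κ = 318.5000
bound on ‖Δx‖/‖x‖: κ·ε = 318.5000·1/201 = 1.5846

1.5846


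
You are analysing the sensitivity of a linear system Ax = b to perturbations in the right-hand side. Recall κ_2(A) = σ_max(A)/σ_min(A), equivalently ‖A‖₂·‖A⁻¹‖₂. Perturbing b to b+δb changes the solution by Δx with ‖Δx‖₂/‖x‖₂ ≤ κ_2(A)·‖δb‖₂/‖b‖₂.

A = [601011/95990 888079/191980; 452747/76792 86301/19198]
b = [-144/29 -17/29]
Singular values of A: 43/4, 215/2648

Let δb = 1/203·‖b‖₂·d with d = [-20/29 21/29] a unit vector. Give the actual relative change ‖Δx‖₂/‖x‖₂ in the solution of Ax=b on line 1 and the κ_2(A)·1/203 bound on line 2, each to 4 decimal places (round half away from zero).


σ_max = 43/4, σ_min = 215/2648
κ = σ_max/σ_min = (43/4)/(215/2648) = 132.4000
worst-case relative error ≤ 132.4000 × 1/203 = 0.6522
solve Ax = b  →  x = [-22.4670 29.3358]
‖b‖ = 5.0000, ‖x‖ = 36.9507
Δx = A⁻¹·δb where δb = 1/203·5.0000·d; ‖Δx‖ = 0.3034
dividing the unrounded norms, ‖Δx‖/‖x‖ = 0.0082
realised/bound (from unrounded values) ≈ 0.0126

0.0082
0.6522


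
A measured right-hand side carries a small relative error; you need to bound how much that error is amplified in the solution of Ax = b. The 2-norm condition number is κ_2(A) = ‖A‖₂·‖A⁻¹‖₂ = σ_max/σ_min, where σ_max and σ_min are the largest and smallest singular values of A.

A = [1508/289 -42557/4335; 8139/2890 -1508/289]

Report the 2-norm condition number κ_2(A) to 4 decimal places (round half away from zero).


form AᵀA = [1016089/28900 -285766/4335; -285766/4335 8037241/65025] with trace 28577/180 and determinant 441/2500
λ_max, λ_min = (28577/180 ± √20415551689/810000)/2 = 3969/25, 1/900
σ_max=√(3969/25)=(63/5), σ_min=√(1/900)=(1/30) → κ = 378.0000

378.0000


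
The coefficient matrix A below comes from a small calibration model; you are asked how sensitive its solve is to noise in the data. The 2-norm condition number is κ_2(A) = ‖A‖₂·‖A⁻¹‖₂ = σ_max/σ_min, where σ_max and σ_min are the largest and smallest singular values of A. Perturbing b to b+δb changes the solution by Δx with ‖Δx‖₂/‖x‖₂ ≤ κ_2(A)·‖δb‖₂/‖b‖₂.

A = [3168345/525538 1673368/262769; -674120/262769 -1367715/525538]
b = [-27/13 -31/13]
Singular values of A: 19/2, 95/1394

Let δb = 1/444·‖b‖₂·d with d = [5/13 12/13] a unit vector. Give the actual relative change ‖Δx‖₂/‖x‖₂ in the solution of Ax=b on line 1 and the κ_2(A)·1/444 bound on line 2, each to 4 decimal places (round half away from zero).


0.0024
0.3140

from the listed singular values, σ₁ = 19/2, σ_n = 95/1394
condition number: (19/2) ÷ (95/1394) = 139.4000
worst-case relative error ≤ 139.4000 × 1/444 = 0.3140
solve Ax = b  →  x = [31.8047 -30.4356]
2-norm of b is 3.1623; of x, 44.0212
Δx = A⁻¹·δb where δb = 1/444·3.1623·d; ‖Δx‖ = 0.1045
relative error = 0.0024
tightness: 0.0024 against a bound of 0.3140 (unrounded ratio ≈ 0.0076)


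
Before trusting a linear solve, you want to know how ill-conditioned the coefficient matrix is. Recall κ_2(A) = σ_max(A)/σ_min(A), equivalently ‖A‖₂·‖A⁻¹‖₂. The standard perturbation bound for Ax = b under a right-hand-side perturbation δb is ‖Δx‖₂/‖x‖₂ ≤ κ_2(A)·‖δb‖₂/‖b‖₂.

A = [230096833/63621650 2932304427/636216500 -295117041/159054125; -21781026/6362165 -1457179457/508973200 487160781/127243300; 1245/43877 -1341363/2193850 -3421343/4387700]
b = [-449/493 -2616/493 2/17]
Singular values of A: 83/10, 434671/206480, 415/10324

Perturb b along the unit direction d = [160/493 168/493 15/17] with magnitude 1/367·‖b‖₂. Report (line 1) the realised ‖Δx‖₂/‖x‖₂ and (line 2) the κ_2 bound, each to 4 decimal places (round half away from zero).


largest singular value 83/10, smallest 415/10324
condition number: (83/10) ÷ (415/10324) = 206.4800
worst-case relative error ≤ 206.4800 × 1/367 = 0.5626
solve Ax = b  →  x = [-39.5865 22.9733 -19.6051]
‖b‖ = 5.3852, ‖x‖ = 49.7918
with δb = [0.0048 0.0050 0.0129], A·Δx = δb → ‖Δx‖ = 0.3650
realised ‖Δx‖/‖x‖ = 0.0073
tightness: 0.0073 against a bound of 0.5626 (unrounded ratio ≈ 0.0130)

0.0073
0.5626


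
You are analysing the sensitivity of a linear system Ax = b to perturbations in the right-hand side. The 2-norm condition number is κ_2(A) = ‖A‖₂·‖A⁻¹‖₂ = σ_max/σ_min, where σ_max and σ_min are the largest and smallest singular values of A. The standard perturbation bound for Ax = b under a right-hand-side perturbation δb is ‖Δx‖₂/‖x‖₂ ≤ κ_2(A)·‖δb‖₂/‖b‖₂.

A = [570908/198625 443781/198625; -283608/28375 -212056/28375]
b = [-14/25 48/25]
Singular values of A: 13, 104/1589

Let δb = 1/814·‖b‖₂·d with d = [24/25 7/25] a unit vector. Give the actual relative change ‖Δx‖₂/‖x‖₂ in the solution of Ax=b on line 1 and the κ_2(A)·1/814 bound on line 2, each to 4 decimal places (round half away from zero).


from the listed singular values, σ₁ = 13, σ_n = 104/1589
κ_2(A) = 13 / (104/1589) = 198.6250
κ_2(A)·‖δb‖/‖b‖ = 0.2440
solve Ax = b  →  x = [-0.1231 -0.0923]
‖b‖₂ = 2.0000 and ‖x‖₂ = 0.1538
Δx = A⁻¹·δb where δb = 1/814·2.0000·d; ‖Δx‖ = 0.0375
realised ‖Δx‖/‖x‖ = 0.2440
so the bound is sharp here: realised error equals the bound

0.2440
0.2440


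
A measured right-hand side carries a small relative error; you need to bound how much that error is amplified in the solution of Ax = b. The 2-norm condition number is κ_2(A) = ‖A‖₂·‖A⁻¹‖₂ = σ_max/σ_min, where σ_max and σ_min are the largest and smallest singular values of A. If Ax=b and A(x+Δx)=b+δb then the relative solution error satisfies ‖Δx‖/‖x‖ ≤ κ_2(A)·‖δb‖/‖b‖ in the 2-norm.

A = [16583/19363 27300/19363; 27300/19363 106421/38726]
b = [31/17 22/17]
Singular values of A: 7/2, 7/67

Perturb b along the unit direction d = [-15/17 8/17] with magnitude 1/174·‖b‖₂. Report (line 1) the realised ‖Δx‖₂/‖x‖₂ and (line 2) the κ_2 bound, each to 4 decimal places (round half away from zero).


σ_max = 7/2, σ_min = 7/67
κ = σ_max/σ_min = (7/2)/(7/67) = 33.5000
bound on ‖Δx‖/‖x‖: κ·ε = 33.5000·1/174 = 0.1925
solve Ax = b  →  x = [8.7143 -4.0000]
‖b‖ = 2.2361, ‖x‖ = 9.5885
Δx = A⁻¹·δb where δb = 1/174·2.2361·d; ‖Δx‖ = 0.1230
dividing the unrounded norms, ‖Δx‖/‖x‖ = 0.0128
tightness: 0.0128 against a bound of 0.1925 (unrounded ratio ≈ 0.0666)

0.0128
0.1925


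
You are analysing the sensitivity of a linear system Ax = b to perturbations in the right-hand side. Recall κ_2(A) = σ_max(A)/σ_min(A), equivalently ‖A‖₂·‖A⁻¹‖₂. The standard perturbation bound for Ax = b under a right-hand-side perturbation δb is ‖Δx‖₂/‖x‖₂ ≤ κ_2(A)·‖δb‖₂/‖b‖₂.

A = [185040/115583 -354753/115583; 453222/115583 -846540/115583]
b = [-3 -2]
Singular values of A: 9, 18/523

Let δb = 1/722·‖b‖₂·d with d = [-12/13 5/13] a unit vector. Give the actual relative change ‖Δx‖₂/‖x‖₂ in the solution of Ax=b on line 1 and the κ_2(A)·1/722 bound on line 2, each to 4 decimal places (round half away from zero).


largest singular value 9, smallest 18/523
κ_2(A) = 9 / (18/523) = 261.5000
worst-case relative error ≤ 261.5000 × 1/722 = 0.3622
solve Ax = b  →  x = [51.1176 27.6405]
2-norm of b is 3.6056; of x, 58.1121
with δb = [-0.0046 0.0019], A·Δx = δb → ‖Δx‖ = 0.1451
relative error = 0.0025
so the bound overstates the realised error by a factor of ≈ 145.0565 (computed from the unrounded values)

0.0025
0.3622


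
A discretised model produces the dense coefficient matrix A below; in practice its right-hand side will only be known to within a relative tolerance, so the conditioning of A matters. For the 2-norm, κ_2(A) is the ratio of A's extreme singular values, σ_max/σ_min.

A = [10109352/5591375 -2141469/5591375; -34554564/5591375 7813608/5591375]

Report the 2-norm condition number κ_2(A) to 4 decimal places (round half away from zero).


272.7500

form AᵀA = [2073947025744/50021559025 -18665259624/2000862361; -18665259624/2000862361 105021375129/50021559025] with trace 1296233433/29757025 and determinant 18974736/743925625
λ_max, λ_min = (1296233433/29757025 ± √67205230870240089/35419221474025)/2 = 1089/25, 17424/29757025
σ_max=√(1089/25)=(33/5), σ_min=√(17424/29757025)=(132/5455) → κ = 272.7500


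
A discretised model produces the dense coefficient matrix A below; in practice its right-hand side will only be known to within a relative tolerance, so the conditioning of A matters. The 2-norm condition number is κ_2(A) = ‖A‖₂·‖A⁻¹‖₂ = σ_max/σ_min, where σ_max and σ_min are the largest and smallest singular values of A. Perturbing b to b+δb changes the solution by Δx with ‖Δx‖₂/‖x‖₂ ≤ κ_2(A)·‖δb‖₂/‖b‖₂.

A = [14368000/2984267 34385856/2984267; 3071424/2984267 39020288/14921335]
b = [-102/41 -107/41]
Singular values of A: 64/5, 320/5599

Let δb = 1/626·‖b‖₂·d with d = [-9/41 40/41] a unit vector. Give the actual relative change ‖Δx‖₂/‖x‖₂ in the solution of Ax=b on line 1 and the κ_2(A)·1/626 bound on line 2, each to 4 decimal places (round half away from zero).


0.0029
0.3578

σ_max = 64/5, σ_min = 320/5599
κ_2(A) = (64/5) / (320/5599) = 223.9600
perturbation bound = 223.9600·1/626 = 0.3578
solve Ax = b  →  x = [32.2118 -13.6755]
2-norm of b is 3.6056; of x, 34.9945
with δb = [-0.0013 0.0056], A·Δx = δb → ‖Δx‖ = 0.1008
realised ‖Δx‖/‖x‖ = 0.0029
tightness: 0.0029 against a bound of 0.3578 (unrounded ratio ≈ 0.0080)


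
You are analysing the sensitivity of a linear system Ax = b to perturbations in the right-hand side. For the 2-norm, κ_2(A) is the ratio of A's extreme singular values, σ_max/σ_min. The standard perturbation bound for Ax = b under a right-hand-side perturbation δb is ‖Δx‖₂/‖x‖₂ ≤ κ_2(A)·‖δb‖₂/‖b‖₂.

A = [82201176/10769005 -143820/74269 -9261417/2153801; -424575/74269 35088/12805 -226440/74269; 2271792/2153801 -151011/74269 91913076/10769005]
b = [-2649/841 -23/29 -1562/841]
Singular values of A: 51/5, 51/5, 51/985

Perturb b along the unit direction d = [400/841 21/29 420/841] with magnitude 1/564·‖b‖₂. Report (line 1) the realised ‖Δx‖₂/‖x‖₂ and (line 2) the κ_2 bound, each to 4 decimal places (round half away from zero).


largest singular value 51/5, smallest 51/985
κ = σ_max/σ_min = (51/5)/(51/985) = 197.0000
perturbation bound = 197.0000·1/564 = 0.3493
solve Ax = b  →  x = [-19.8691 -53.4087 -10.4858]
2-norm of b is 3.7417; of x, 57.9416
Δx = A⁻¹·δb where δb = 1/564·3.7417·d; ‖Δx‖ = 0.1281
realised ‖Δx‖/‖x‖ = 0.0022
realised/bound (from unrounded values) ≈ 0.0063

0.0022
0.3493


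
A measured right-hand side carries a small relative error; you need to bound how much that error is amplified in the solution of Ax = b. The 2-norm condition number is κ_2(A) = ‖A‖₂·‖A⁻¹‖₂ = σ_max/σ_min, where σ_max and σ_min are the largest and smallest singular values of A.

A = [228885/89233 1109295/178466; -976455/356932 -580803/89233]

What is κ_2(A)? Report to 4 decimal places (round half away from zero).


307.7000

form AᵀA = [2130413625/151486864 1278156915/37871716; 1278156915/37871716 3067614621/37871716] with trace 14400872109/151486864 and determinant 57836025/605947456
solving λ² − 14400872109/151486864·λ + 57836025/605947456 = 0 gives λ = 1521/16, 38025/37871716
σ_max=√(1521/16)=(39/4), σ_min=√(38025/37871716)=(195/6154) → κ = 307.7000


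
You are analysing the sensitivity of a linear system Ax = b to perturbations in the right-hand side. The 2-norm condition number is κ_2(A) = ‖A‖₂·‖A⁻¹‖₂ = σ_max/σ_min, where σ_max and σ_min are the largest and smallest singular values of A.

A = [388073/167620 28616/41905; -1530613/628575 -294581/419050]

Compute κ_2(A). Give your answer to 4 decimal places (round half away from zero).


346.8000

M = AᵀA = [84862741369/7516890000 1031308733/313203750; 1031308733/313203750 200553521/208802500]. tr(M)=147332269/12027024, det(M)=60025/48108096
solving λ² − 147332269/12027024·λ + 60025/48108096 = 0 gives λ = 49/4, 1225/12027024
σ_max=√(49/4)=(7/2), σ_min=√(1225/12027024)=(35/3468) → κ = 346.8000


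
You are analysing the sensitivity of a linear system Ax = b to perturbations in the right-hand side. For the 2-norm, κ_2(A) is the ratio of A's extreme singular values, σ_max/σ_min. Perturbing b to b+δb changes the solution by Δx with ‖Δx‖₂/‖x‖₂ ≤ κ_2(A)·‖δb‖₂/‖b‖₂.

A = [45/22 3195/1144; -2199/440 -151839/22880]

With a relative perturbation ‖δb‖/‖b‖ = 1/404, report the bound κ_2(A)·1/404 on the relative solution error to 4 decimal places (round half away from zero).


0.5228

form AᵀA = [5645601/193600 30107997/774400; 30107997/774400 160581609/3097600] with trace 10036449/123904 and determinant 18225/123904
solving λ² − 10036449/123904·λ + 18225/123904 = 0 gives λ = 81, 225/123904
σ_max=√81=9, σ_min=√(225/123904)=(15/352) → κ = 211.2000
bound on ‖Δx‖/‖x‖: κ·ε = 211.2000·1/404 = 0.5228


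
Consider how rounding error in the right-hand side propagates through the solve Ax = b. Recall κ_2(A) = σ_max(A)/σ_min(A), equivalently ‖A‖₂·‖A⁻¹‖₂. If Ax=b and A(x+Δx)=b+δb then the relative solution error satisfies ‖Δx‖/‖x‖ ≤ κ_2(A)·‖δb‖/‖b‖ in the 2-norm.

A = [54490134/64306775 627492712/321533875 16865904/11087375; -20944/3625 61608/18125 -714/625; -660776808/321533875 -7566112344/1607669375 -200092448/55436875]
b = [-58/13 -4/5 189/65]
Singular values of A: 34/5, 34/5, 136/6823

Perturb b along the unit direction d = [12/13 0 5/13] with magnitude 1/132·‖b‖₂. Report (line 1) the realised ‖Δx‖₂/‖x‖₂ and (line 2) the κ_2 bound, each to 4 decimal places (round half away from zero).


0.0136
2.5845

largest singular value 34/5, smallest 136/6823
condition number: (34/5) ÷ (136/6823) = 341.1500
worst-case relative error ≤ 341.1500 × 1/132 = 2.5845
solve Ax = b  →  x = [62.1673 64.8492 -120.7588]
‖b‖₂ = 5.3852 and ‖x‖₂ = 150.5088
re-solving with b+δb shifts x by Δx of norm 2.0467
realised ‖Δx‖/‖x‖ = 0.0136
realised/bound (from unrounded values) ≈ 0.0053


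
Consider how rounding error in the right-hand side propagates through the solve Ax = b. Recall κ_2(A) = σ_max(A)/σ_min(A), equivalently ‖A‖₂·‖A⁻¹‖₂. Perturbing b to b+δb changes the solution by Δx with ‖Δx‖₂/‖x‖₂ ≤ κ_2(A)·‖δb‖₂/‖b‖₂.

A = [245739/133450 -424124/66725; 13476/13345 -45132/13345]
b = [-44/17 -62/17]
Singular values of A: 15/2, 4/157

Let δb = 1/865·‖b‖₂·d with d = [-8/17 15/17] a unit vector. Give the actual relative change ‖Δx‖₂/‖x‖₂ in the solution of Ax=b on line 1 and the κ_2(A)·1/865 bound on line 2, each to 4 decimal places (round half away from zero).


0.0026
0.3403

σ_max = 15/2, σ_min = 4/157
κ_2(A) = (15/2) / (4/157) = 294.3750
bound on ‖Δx‖/‖x‖: κ·ε = 294.3750·1/865 = 0.3403
solve Ax = b  →  x = [-75.5093 -21.4680]
‖b‖ = 4.4721, ‖x‖ = 78.5018
Δx = A⁻¹·δb where δb = 1/865·4.4721·d; ‖Δx‖ = 0.2029
realised ‖Δx‖/‖x‖ = 0.0026
so the bound overstates the realised error by a factor of ≈ 131.6515 (computed from the unrounded values)


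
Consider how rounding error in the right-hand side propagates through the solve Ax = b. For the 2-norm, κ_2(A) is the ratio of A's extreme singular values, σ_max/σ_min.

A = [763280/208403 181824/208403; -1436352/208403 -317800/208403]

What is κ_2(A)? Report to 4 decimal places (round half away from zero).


149.5000

M = AᵀA = [9154683136/150283081 2059706880/150283081; 2059706880/150283081 463864384/150283081]. tr(M)=5721920/89401, det(M)=16384/89401
eigenvalues of AᵀA: λ = (tr ± √(tr²−4·det))/2 = 64, 256/89401
σ_max=√64=8, σ_min=√(256/89401)=(16/299) → κ = 149.5000


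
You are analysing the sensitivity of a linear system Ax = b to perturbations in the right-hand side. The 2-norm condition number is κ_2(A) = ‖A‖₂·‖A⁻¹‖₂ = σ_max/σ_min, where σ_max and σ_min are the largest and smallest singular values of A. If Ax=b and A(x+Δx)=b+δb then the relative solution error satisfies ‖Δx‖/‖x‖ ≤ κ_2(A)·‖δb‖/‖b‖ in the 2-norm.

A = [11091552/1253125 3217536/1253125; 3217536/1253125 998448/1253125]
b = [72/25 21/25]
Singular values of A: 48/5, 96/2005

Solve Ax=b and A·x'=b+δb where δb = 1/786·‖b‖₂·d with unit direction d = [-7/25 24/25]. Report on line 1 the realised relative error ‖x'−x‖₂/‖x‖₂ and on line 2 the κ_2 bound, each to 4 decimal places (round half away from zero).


largest singular value 48/5, smallest 96/2005
κ_2(A) = (48/5) / (96/2005) = 200.5000
worst-case relative error ≤ 200.5000 × 1/786 = 0.2551
solve Ax = b  →  x = [0.3000 0.0875]
‖b‖₂ = 3.0000 and ‖x‖₂ = 0.3125
re-solving with b+δb shifts x by Δx of norm 0.0797
dividing the unrounded norms, ‖Δx‖/‖x‖ = 0.2551
so the bound is sharp here: realised error equals the bound

0.2551
0.2551


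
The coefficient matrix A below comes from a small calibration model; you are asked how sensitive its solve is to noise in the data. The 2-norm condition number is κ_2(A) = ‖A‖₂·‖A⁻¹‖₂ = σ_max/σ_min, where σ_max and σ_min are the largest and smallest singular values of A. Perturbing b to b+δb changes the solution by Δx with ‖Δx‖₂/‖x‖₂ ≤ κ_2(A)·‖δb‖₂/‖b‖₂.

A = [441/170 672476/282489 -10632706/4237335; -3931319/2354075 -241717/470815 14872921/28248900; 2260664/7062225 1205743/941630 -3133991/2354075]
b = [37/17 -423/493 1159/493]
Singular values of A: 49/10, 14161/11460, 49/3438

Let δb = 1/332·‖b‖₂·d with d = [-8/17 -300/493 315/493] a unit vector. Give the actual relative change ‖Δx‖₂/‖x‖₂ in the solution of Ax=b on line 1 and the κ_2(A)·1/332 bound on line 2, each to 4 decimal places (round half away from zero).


σ_max = 49/10, σ_min = 49/3438
κ_2(A) = (49/10) / (49/3438) = 343.8000
κ_2(A)·‖δb‖/‖b‖ = 1.0355
solve Ax = b  →  x = [-0.2801 51.4805 47.6822]
2-norm of b is 3.3166; of x, 70.1706
re-solving with b+δb shifts x by Δx of norm 0.7009
realised ‖Δx‖/‖x‖ = 0.0100
so the bound overstates the realised error by a factor of ≈ 103.6704 (computed from the unrounded values)

0.0100
1.0355


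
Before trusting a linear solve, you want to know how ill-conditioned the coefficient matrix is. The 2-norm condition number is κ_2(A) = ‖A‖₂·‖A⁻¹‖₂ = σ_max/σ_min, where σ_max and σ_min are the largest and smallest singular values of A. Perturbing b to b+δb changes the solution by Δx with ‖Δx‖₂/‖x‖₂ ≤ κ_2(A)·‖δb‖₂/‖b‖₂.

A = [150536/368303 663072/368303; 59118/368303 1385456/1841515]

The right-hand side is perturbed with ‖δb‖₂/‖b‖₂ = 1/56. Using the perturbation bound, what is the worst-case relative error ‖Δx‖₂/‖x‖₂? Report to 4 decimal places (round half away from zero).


form AᵀA = [154769380/802645561 3437789472/4013227805; 3437789472/4013227805 76397042944/20066139025] with trace 47749124/11937025 and determinant 4096/11937025
eigenvalues of AᵀA: λ = (tr ± √(tr²−4·det))/2 = 4, 1024/11937025
κ_2(A) = √(λ_max/λ_min) = √(4 / (1024/11937025)) = 215.9375
perturbation bound = 215.9375·1/56 = 3.8560

3.8560


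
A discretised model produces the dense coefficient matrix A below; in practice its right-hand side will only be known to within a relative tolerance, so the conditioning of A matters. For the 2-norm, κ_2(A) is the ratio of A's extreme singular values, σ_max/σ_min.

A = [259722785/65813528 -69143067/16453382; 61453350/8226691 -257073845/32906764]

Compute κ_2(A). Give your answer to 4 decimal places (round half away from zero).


266.9920

form AᵀA = [1069732994901025/14987614075456 -280796629118355/3746903518864; -280796629118355/3746903518864 294844348234429/3746903518864] with trace 2674328641901/17821182016 and determinant 90075015625/285138912256
char-poly roots: 2401/16 and 37515625/17821182016
κ_2(A) = √(λ_max/λ_min) = √((2401/16) / (37515625/17821182016)) = 266.9920


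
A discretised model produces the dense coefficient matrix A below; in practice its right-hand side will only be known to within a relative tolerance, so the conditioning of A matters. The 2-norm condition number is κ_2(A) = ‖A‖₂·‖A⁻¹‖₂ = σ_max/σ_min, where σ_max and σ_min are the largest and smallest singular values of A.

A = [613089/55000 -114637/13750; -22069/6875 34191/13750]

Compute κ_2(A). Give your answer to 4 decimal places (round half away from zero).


form AᵀA = [651277969/4840000 -122110677/1210000; -122110677/1210000 11448533/151250] with trace 40705241/193600 and determinant 707281/774400
λ_max, λ_min = (40705241/193600 ± √1656779715266481/37480960000)/2 = 841/4, 841/193600
κ = σ_max/σ_min = (29/2)/(29/440) = 220.0000

220.0000


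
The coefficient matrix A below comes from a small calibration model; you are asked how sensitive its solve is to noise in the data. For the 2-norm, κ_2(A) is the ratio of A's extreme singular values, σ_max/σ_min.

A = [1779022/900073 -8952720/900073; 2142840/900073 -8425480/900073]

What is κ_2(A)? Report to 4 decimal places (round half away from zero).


37.8500

AᵀA = [9223165924/963295369 -40406113440/963295369; -40406113440/963295369 179714516800/963295369]; tr = 112396004/573049, det = 15366400/573049
solving λ² − 112396004/573049·λ + 15366400/573049 = 0 gives λ = 196, 78400/573049
σ_max=√196=14, σ_min=√(78400/573049)=(280/757) → κ = 37.8500


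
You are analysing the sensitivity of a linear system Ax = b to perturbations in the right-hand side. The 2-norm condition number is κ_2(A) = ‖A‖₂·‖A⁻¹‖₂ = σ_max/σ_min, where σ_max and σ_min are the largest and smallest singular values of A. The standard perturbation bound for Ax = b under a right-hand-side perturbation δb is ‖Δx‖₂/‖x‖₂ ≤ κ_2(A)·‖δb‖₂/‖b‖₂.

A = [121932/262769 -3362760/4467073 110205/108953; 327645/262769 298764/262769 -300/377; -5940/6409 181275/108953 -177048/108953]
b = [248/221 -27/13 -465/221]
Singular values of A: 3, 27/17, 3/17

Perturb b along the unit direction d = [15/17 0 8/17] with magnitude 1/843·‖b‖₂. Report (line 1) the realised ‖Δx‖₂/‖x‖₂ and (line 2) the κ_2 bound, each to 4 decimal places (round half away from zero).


0.0180
0.0202

from the listed singular values, σ₁ = 3, σ_n = 3/17
κ_2(A) = 3 / (3/17) = 17.0000
bound on ‖Δx‖/‖x‖: κ·ε = 17.0000·1/843 = 0.0202
solve Ax = b  →  x = [-0.4553 -0.8447 0.6897]
2-norm of b is 3.1623; of x, 1.1817
re-solving with b+δb shifts x by Δx of norm 0.0213
realised ‖Δx‖/‖x‖ = 0.0180
realised/bound (from unrounded values) ≈ 0.8920


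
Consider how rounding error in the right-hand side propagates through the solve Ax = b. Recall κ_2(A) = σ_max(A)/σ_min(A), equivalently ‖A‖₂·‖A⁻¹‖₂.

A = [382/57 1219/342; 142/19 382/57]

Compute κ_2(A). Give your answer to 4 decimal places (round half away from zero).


M = AᵀA = [327400/3249 721025/9747; 721025/9747 6739225/116964]. tr(M)=18525625/116964, det(M)=9765625/29241
λ_max, λ_min = (18525625/116964 ± √324923156640625/13680577296)/2 = 625/4, 62500/29241
σ_max=√(625/4)=(25/2), σ_min=√(62500/29241)=(250/171) → κ = 8.5500

8.5500


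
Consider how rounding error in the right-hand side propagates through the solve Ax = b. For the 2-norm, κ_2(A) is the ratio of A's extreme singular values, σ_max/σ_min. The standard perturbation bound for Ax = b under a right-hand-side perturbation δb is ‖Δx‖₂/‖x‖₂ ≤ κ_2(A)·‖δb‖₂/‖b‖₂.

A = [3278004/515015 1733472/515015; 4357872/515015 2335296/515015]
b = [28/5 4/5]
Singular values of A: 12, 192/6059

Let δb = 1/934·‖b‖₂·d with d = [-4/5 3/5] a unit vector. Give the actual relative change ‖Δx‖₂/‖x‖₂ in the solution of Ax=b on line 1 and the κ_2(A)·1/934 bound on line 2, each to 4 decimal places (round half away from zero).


0.0015
0.4054

from the listed singular values, σ₁ = 12, σ_n = 192/6059
κ_2(A) = 12 / (192/6059) = 378.6875
worst-case relative error ≤ 378.6875 × 1/934 = 0.4054
solve Ax = b  →  x = [59.6961 -111.2218]
2-norm of b is 5.6569; of x, 126.2296
re-solving with b+δb shifts x by Δx of norm 0.1911
realised ‖Δx‖/‖x‖ = 0.0015
so the bound overstates the realised error by a factor of ≈ 267.7734 (computed from the unrounded values)


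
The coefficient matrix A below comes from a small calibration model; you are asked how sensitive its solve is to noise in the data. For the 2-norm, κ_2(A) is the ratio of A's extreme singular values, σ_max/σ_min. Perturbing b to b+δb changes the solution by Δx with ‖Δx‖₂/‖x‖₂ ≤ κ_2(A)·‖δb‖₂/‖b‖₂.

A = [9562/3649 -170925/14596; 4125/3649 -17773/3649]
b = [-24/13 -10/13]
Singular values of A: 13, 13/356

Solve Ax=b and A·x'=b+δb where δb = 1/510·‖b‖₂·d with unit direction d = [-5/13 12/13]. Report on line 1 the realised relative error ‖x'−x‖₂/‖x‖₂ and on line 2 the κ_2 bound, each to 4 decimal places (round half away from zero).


0.6980
0.6980

from the listed singular values, σ₁ = 13, σ_n = 13/356
κ = σ_max/σ_min = 13/(13/356) = 356.0000
bound on ‖Δx‖/‖x‖: κ·ε = 356.0000·1/510 = 0.6980
solve Ax = b  →  x = [-0.0338 0.1501]
‖b‖ = 2.0000, ‖x‖ = 0.1538
Δx = A⁻¹·δb where δb = 1/510·2.0000·d; ‖Δx‖ = 0.1074
dividing the unrounded norms, ‖Δx‖/‖x‖ = 0.6980
so the bound is sharp here: realised error equals the bound


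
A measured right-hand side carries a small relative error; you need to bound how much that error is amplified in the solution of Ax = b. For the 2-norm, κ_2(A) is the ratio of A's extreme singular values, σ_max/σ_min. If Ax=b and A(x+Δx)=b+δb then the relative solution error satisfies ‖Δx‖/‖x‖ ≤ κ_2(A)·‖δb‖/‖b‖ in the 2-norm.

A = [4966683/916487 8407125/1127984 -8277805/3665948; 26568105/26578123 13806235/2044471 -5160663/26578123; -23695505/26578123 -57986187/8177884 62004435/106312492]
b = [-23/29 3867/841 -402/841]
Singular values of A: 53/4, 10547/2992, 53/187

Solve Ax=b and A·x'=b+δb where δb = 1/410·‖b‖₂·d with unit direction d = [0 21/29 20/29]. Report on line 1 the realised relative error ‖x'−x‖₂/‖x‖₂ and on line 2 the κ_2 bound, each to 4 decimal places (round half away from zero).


largest singular value 53/4, smallest 53/187
condition number: (53/4) ÷ (53/187) = 46.7500
worst-case relative error ≤ 46.7500 × 1/410 = 0.1140
solve Ax = b  →  x = [3.3996 0.4667 10.0505]
‖b‖₂ = 4.6904 and ‖x‖₂ = 10.6201
re-solving with b+δb shifts x by Δx of norm 0.0404
dividing the unrounded norms, ‖Δx‖/‖x‖ = 0.0038
realised/bound (from unrounded values) ≈ 0.0333

0.0038
0.1140


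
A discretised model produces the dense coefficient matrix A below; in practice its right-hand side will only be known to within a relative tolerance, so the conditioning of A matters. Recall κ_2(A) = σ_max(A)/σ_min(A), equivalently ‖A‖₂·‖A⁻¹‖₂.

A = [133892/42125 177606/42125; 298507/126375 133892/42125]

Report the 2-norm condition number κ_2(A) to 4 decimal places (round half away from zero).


AᵀA = [10018001521/638825625 4452310676/212941875; 4452310676/212941875 1978838356/70980625]; tr = 1113101869/25553025, det = 58564/2839225
eigenvalues of AᵀA: λ = (tr ± √(tr²−4·det))/2 = 1089/25, 484/1022121
σ_max=√(1089/25)=(33/5), σ_min=√(484/1022121)=(22/1011) → κ = 303.3000

303.3000


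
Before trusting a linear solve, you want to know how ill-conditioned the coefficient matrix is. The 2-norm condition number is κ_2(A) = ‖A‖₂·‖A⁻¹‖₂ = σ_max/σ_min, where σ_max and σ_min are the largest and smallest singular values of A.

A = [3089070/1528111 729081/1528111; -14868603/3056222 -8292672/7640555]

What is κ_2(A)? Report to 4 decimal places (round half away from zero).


M = AᵀA = [1533992716161/55269188836 431426834982/69086486045; 431426834982/69086486045 485546665761/345432430225]. tr(M)=23969068749/821968900, det(M)=531441/32878756
char-poly roots: 729/25 and 18225/32878756
σ_max=√(729/25)=(27/5), σ_min=√(18225/32878756)=(135/5734) → κ = 229.3600

229.3600


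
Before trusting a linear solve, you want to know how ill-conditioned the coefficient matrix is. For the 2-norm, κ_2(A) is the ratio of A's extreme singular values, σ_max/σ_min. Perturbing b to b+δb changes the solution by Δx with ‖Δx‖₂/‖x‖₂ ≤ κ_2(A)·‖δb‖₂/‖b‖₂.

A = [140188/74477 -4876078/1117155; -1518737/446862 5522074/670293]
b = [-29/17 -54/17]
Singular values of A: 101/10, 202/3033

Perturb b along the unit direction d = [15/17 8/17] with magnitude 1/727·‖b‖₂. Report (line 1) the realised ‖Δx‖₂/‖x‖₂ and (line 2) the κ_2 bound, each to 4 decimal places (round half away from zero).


0.0017
0.2086

from the listed singular values, σ₁ = 101/10, σ_n = 202/3033
condition number: (101/10) ÷ (202/3033) = 151.6500
κ_2(A)·‖δb‖/‖b‖ = 0.2086
solve Ax = b  →  x = [-41.5034 -17.5076]
2-norm of b is 3.6056; of x, 45.0450
Δx = A⁻¹·δb where δb = 1/727·3.6056·d; ‖Δx‖ = 0.0745
dividing the unrounded norms, ‖Δx‖/‖x‖ = 0.0017
realised/bound (from unrounded values) ≈ 0.0079


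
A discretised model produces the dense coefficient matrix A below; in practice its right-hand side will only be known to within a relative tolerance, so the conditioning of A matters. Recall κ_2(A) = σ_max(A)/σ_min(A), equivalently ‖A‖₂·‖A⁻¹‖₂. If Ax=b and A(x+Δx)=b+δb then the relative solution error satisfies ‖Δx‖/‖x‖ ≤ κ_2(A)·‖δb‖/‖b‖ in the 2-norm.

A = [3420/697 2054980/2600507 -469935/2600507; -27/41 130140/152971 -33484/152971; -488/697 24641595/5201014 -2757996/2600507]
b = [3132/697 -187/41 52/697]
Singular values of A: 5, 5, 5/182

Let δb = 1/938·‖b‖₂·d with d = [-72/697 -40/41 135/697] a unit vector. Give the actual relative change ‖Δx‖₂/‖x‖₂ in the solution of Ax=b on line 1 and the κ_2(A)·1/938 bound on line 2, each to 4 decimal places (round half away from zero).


0.0017
0.1940

largest singular value 5, smallest 5/182
condition number: 5 ÷ (5/182) = 182.0000
worst-case relative error ≤ 182.0000 × 1/938 = 0.1940
solve Ax = b  →  x = [1.0000 31.9610 142.0488]
‖b‖₂ = 6.4031 and ‖x‖₂ = 145.6034
δb = ε·‖b‖·d = [-0.0007 -0.0067 0.0013]; solving A·Δx = δb gives ‖Δx‖ = 0.2485
relative error = 0.0017
realised/bound (from unrounded values) ≈ 0.0088


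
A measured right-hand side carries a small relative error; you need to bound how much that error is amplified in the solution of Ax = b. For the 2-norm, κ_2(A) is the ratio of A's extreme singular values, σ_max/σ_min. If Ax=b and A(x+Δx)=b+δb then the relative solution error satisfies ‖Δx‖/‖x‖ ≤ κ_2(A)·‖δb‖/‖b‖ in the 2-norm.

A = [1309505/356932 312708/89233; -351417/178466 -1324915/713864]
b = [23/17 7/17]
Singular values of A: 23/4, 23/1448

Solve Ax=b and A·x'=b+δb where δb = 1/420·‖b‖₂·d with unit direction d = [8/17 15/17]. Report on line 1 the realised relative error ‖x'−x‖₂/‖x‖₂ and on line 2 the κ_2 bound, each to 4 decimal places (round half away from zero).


from the listed singular values, σ₁ = 23/4, σ_n = 23/1448
κ = σ_max/σ_min = (23/4)/(23/1448) = 362.0000
κ_2(A)·‖δb‖/‖b‖ = 0.8619
solve Ax = b  →  x = [-43.2924 45.7091]
2-norm of b is 1.4142; of x, 62.9568
re-solving with b+δb shifts x by Δx of norm 0.2120
dividing the unrounded norms, ‖Δx‖/‖x‖ = 0.0034
so the bound overstates the realised error by a factor of ≈ 255.9736 (computed from the unrounded values)

0.0034
0.8619


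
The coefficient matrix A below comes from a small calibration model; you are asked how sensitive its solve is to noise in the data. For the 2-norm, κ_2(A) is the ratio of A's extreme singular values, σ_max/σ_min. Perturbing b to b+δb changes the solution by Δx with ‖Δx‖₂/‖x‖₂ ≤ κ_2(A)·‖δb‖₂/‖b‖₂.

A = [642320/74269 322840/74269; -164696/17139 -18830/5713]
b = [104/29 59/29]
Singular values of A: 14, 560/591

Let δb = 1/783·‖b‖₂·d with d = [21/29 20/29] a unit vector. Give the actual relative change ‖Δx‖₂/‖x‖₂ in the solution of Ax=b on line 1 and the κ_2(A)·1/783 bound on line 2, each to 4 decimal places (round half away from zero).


0.0013
0.0189

largest singular value 14, smallest 560/591
condition number: 14 ÷ (560/591) = 14.7750
κ_2(A)·‖δb‖/‖b‖ = 0.0189
solve Ax = b  →  x = [-1.5577 3.9242]
‖b‖₂ = 4.1231 and ‖x‖₂ = 4.2220
with δb = [0.0038 0.0036], A·Δx = δb → ‖Δx‖ = 0.0056
dividing the unrounded norms, ‖Δx‖/‖x‖ = 0.0013
so the bound overstates the realised error by a factor of ≈ 14.3359 (computed from the unrounded values)


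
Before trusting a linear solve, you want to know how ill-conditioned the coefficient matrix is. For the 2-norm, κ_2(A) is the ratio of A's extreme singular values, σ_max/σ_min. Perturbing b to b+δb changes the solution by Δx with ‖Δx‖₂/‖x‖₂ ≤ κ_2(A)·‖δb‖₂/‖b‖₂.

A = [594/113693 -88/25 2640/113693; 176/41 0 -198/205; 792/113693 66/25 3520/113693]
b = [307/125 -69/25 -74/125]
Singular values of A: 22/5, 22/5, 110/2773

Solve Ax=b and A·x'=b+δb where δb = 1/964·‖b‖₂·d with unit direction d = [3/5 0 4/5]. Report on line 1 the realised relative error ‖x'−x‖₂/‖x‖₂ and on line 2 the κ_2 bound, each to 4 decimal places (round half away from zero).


from the listed singular values, σ₁ = 22/5, σ_n = 110/2773
condition number: (22/5) ÷ (110/2773) = 110.9200
bound on ‖Δx‖/‖x‖: κ·ε = 110.9200·1/964 = 0.1151
solve Ax = b  →  x = [4.9217 -0.5273 24.7319]
2-norm of b is 3.7417; of x, 25.2224
with δb = [0.0023 0.0000 0.0031], A·Δx = δb → ‖Δx‖ = 0.0978
relative error = 0.0039
tightness: 0.0039 against a bound of 0.1151 (unrounded ratio ≈ 0.0337)

0.0039
0.1151


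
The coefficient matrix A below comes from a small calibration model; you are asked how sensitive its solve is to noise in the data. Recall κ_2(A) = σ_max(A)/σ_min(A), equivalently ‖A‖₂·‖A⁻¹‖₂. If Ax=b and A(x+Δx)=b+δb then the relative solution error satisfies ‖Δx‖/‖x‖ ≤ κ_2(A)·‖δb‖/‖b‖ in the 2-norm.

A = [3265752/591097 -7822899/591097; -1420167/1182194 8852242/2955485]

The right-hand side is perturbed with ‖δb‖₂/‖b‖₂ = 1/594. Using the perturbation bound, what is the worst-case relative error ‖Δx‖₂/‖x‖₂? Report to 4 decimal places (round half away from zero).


M = AᵀA = [26577881505/831399556 -79728775287/1039249445; -79728775287/1039249445 956755447669/5196247225]. tr(M)=26576738629/122988100, det(M)=51883209/122988100
char-poly roots: 21609/100 and 2401/1229881
σ_max=√(21609/100)=(147/10), σ_min=√(2401/1229881)=(49/1109) → κ = 332.7000
bound on ‖Δx‖/‖x‖: κ·ε = 332.7000·1/594 = 0.5601

0.5601


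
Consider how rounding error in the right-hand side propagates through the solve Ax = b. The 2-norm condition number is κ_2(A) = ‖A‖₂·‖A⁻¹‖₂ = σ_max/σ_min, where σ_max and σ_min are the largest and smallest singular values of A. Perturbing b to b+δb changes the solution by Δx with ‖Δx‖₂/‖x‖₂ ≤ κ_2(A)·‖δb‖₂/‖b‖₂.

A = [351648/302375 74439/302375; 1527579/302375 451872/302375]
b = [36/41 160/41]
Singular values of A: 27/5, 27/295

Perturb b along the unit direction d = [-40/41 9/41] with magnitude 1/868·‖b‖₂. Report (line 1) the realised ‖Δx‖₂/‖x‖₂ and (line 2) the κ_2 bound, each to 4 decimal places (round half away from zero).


0.0680
0.0680

largest singular value 27/5, smallest 27/295
condition number: (27/5) ÷ (27/295) = 59.0000
bound on ‖Δx‖/‖x‖: κ·ε = 59.0000·1/868 = 0.0680
solve Ax = b  →  x = [0.7111 0.2074]
‖b‖₂ = 4.0000 and ‖x‖₂ = 0.7407
with δb = [-0.0045 0.0010], A·Δx = δb → ‖Δx‖ = 0.0503
dividing the unrounded norms, ‖Δx‖/‖x‖ = 0.0680
so the bound is sharp here: realised error equals the bound


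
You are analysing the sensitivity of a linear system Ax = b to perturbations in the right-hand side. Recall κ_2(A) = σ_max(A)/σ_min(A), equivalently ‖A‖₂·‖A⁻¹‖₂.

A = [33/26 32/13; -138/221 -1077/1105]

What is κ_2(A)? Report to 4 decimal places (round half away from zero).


30.0000

AᵀA = [2313/1156 5394/1445; 5394/1445 50641/7225]; tr = 901/100, det = 9/100
solving λ² − 901/100·λ + 9/100 = 0 gives λ = 9, 1/100
σ_max=√9=3, σ_min=√(1/100)=(1/10) → κ = 30.0000


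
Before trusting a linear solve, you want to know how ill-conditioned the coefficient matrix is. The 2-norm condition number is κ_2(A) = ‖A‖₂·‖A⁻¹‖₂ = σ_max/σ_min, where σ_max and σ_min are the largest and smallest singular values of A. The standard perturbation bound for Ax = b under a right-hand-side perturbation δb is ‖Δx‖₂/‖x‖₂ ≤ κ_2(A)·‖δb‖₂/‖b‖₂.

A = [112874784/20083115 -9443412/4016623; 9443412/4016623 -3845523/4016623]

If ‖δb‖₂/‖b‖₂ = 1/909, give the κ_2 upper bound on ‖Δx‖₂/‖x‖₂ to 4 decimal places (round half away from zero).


0.3268

AᵀA = [88580873479824/2386576971025 -7381641301452/477315394205; -7381641301452/477315394205 615183889617/95463078841]; tr = 615150714321/14121757225, det = 303595776/14121757225
solving λ² − 615150714321/14121757225·λ + 303595776/14121757225 = 0 gives λ = 1089/25, 278784/564870289
so κ_2 = √((1089/25) / (278784/564870289)) = 297.0875
κ_2(A)·‖δb‖/‖b‖ = 0.3268


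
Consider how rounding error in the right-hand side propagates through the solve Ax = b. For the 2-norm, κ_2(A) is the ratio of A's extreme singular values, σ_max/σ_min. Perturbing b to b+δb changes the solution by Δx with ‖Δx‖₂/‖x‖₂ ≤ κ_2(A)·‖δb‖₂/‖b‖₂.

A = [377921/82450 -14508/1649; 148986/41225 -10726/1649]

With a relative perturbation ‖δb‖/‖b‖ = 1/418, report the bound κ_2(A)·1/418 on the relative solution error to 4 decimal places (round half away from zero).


M = AᵀA = [9264463801/271920100 -867892554/13596005; -867892554/13596005 325529140/2719201]. tr(M)=144696809/940900, det(M)=923521/235225
char-poly roots: 3844/25 and 961/37636
κ_2(A) = √(λ_max/λ_min) = √((3844/25) / (961/37636)) = 77.6000
perturbation bound = 77.6000·1/418 = 0.1856

0.1856


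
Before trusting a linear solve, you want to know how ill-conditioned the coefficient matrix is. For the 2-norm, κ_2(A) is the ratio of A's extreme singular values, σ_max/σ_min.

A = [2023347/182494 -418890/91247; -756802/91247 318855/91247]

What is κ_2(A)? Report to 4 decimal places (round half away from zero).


AᵀA = [6384930151225/33304060036 -665090014125/8326015009; -665090014125/8326015009 277137343125/8326015009]; tr = 44340115525/197065444, det = 87890625/197065444
λ_max, λ_min = (44340115525/197065444 ± √1965976563950189775625/38834789218917136)/2 = 225, 390625/197065444
so κ_2 = √(225 / (390625/197065444)) = 336.9120

336.9120
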